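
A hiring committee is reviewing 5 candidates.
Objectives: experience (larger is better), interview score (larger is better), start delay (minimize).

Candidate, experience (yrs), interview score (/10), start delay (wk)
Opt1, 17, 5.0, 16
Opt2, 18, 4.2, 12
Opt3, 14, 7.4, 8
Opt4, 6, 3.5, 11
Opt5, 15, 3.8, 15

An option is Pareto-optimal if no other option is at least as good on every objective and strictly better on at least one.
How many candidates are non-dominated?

3

Opt1: not dominated.
Opt2: not dominated (best experience).
Opt3: not dominated (best interview score).
Opt4: dominated by Opt3 (experience 14≥6, interview score 7.4≥3.5, start delay 8≤11).
Opt5: dominated by Opt2 (experience 18≥15, interview score 4.2≥3.8, start delay 12≤15).
Pareto-optimal: Opt1, Opt2, Opt3 → 3.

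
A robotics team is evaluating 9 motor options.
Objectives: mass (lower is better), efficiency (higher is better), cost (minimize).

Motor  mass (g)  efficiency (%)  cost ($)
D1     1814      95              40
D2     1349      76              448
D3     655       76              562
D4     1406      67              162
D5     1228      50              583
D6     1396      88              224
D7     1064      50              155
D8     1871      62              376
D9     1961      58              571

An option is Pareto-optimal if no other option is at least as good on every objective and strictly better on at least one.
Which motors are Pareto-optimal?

D1: not dominated (best efficiency).
D2: not dominated.
D3: not dominated (best mass).
D4: not dominated.
D5: dominated by D3 (mass 655≤1228, efficiency 76≥50, cost 562≤583).
D6: not dominated.
D7: not dominated.
D8: dominated by D1 (mass 1814≤1871, efficiency 95≥62, cost 40≤376).
D9: dominated by D1 (mass 1814≤1961, efficiency 95≥58, cost 40≤571).

D1, D2, D3, D4, D6, D7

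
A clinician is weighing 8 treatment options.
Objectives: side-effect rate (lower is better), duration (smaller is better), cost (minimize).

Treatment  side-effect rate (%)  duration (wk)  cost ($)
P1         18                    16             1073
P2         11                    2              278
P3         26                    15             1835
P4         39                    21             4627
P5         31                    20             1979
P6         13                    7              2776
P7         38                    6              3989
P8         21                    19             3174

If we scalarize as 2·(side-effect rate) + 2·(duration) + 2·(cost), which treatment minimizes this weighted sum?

P2

P1: 2·18 + 2·16 + 2·1073 = 2214
P2: 2·11 + 2·2 + 2·278 = 582
P3: 2·26 + 2·15 + 2·1835 = 3752
P4: 2·39 + 2·21 + 2·4627 = 9374
P5: 2·31 + 2·20 + 2·1979 = 4060
P6: 2·13 + 2·7 + 2·2776 = 5592
P7: 2·38 + 2·6 + 2·3989 = 8066
P8: 2·21 + 2·19 + 2·3174 = 6428
Lowest: P2 at 582.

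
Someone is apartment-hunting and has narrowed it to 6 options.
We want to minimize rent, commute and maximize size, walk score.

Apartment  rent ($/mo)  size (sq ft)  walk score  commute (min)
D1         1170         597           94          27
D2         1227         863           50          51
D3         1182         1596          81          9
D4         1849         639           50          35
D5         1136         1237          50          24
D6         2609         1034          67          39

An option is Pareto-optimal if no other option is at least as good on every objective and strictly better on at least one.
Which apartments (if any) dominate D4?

D3, D5

D3: rent 1182≤1849, size 1596≥639, walk score 81≥50, commute 9≤35 — dominates D4.
D5: rent 1136≤1849, size 1237≥639, walk score 50≥50, commute 24≤35 — dominates D4.
Others (D1, D2, D6) are each worse than D4 on at least one objective.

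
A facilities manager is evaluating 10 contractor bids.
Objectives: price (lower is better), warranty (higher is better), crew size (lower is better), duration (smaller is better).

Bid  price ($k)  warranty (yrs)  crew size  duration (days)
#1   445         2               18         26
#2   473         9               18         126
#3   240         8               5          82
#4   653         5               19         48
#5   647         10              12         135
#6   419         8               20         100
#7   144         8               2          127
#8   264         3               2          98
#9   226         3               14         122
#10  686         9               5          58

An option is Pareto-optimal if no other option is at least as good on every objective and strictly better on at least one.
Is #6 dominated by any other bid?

Yes

#3 vs #6: price 240≤419, warranty 8≥8, crew size 5≤20, duration 82≤100 — #3 is at least as good on every objective and strictly better on at least one, so #3 dominates #6.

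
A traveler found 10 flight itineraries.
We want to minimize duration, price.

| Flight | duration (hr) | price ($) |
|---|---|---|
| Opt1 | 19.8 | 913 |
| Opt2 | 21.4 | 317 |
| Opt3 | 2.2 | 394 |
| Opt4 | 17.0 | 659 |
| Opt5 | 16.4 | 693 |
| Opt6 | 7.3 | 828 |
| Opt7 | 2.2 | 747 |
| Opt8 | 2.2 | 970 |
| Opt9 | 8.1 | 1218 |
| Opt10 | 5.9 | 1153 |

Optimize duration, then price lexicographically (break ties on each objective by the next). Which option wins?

First minimize duration: best is 2.2, kept {Opt3, Opt7, Opt8}.
Then minimize price: best is 394, kept {Opt3}.

Opt3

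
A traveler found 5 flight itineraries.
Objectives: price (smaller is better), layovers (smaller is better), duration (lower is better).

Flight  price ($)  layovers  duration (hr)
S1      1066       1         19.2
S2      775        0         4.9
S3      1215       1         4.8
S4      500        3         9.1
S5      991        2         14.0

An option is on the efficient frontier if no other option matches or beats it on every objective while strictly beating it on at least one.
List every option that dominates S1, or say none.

S2: price 775≤1066, layovers 0≤1, duration 4.9≤19.2 — dominates S1.
Others (S3, S4, S5) are each worse than S1 on at least one objective.

S2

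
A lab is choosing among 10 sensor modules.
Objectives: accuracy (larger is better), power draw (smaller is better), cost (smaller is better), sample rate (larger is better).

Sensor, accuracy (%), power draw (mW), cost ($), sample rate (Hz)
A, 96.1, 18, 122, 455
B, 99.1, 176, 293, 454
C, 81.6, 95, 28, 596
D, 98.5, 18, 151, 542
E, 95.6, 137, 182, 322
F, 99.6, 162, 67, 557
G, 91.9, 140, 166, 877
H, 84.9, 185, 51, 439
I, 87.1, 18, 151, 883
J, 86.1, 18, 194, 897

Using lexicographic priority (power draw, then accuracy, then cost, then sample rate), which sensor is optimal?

First minimize power draw: best is 18, kept {A, D, I, J}.
Then maximize accuracy: best is 98.5, kept {D}.

D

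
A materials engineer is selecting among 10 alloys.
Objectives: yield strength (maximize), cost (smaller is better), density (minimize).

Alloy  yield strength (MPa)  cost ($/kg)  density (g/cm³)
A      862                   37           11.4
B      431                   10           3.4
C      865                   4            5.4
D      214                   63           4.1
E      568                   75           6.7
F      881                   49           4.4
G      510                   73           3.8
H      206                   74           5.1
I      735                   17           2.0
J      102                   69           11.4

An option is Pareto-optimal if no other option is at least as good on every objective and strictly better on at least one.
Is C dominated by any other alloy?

No

A: worse on yield strength (862 vs 865).
B: worse on yield strength (431 vs 865).
D: worse on yield strength (214 vs 865).
E: worse on yield strength (568 vs 865).
F: worse on cost (49 vs 4).
G: worse on yield strength (510 vs 865).
H: worse on yield strength (206 vs 865).
I: worse on yield strength (735 vs 865).
J: worse on yield strength (102 vs 865).
No option is at least as good as C on every objective and strictly better on one.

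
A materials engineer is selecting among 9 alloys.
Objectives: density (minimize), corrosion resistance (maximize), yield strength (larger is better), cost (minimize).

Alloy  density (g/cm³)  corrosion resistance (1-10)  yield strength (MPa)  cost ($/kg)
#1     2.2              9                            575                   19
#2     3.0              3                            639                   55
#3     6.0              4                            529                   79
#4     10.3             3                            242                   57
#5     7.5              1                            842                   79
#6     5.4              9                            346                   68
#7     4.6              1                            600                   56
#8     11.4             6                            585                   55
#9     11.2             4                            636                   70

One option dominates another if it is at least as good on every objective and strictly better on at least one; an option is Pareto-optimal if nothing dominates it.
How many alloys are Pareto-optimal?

#1: not dominated (best density).
#2: not dominated.
#3: dominated by #1 (density 2.2≤6.0, corrosion resistance 9≥4, yield strength 575≥529, cost 19≤79).
#4: dominated by #1 (density 2.2≤10.3, corrosion resistance 9≥3, yield strength 575≥242, cost 19≤57).
#5: not dominated (best yield strength).
#6: dominated by #1 (density 2.2≤5.4, corrosion resistance 9≥9, yield strength 575≥346, cost 19≤68).
#7: dominated by #2 (density 3.0≤4.6, corrosion resistance 3≥1, yield strength 639≥600, cost 55≤56).
#8: not dominated.
#9: not dominated.
Pareto-optimal: #1, #2, #5, #8, #9 → 5.

5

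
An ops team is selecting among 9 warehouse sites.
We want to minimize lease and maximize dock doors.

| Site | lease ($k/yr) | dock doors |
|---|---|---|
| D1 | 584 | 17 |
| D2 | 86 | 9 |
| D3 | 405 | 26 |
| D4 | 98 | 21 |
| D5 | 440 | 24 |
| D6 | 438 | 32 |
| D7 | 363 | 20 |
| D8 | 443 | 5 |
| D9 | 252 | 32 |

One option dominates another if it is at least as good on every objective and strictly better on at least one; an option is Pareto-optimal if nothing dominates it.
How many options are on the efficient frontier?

D1: dominated by D3 (lease 405≤584, dock doors 26≥17).
D2: not dominated (best lease).
D3: dominated by D9 (lease 252≤405, dock doors 32≥26).
D4: not dominated.
D5: dominated by D3 (lease 405≤440, dock doors 26≥24).
D6: dominated by D9 (lease 252≤438, dock doors 32≥32).
D7: dominated by D4 (lease 98≤363, dock doors 21≥20).
D8: dominated by D2 (lease 86≤443, dock doors 9≥5).
D9: not dominated.
Pareto-optimal: D2, D4, D9 → 3.

3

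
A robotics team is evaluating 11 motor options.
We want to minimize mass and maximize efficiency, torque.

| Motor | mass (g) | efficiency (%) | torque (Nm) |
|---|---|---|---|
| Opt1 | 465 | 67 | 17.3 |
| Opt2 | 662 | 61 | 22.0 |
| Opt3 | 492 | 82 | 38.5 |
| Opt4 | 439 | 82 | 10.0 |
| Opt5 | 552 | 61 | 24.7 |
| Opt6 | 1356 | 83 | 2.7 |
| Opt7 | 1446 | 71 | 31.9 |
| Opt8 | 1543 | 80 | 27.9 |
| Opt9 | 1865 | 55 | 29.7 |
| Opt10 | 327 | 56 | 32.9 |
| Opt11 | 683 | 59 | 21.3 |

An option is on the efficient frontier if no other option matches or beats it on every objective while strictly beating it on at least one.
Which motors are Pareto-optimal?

Opt1, Opt3, Opt4, Opt6, Opt10

Opt1: not dominated.
Opt2: dominated by Opt3 (mass 492≤662, efficiency 82≥61, torque 38.5≥22.0).
Opt3: not dominated (best torque).
Opt4: not dominated.
Opt5: dominated by Opt3 (mass 492≤552, efficiency 82≥61, torque 38.5≥24.7).
Opt6: not dominated (best efficiency).
Opt7: dominated by Opt3 (mass 492≤1446, efficiency 82≥71, torque 38.5≥31.9).
Opt8: dominated by Opt3 (mass 492≤1543, efficiency 82≥80, torque 38.5≥27.9).
Opt9: dominated by Opt3 (mass 492≤1865, efficiency 82≥55, torque 38.5≥29.7).
Opt10: not dominated (best mass).
Opt11: dominated by Opt2 (mass 662≤683, efficiency 61≥59, torque 22.0≥21.3).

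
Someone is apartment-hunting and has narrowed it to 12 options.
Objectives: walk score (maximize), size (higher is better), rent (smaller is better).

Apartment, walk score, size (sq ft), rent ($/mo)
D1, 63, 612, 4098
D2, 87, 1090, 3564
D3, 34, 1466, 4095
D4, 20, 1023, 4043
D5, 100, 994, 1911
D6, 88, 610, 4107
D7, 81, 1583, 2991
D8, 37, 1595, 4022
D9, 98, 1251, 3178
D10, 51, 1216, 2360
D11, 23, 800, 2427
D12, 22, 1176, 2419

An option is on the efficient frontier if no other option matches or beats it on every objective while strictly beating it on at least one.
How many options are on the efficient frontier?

D1: dominated by D2 (walk score 87≥63, size 1090≥612, rent 3564≤4098).
D2: dominated by D9 (walk score 98≥87, size 1251≥1090, rent 3178≤3564).
D3: dominated by D7 (walk score 81≥34, size 1583≥1466, rent 2991≤4095).
D4: dominated by D2 (walk score 87≥20, size 1090≥1023, rent 3564≤4043).
D5: not dominated (best walk score).
D6: dominated by D5 (walk score 100≥88, size 994≥610, rent 1911≤4107).
D7: not dominated.
D8: not dominated (best size).
D9: not dominated.
D10: not dominated.
D11: dominated by D5 (walk score 100≥23, size 994≥800, rent 1911≤2427).
D12: dominated by D10 (walk score 51≥22, size 1216≥1176, rent 2360≤2419).
Pareto-optimal: D5, D7, D8, D9, D10 → 5.

5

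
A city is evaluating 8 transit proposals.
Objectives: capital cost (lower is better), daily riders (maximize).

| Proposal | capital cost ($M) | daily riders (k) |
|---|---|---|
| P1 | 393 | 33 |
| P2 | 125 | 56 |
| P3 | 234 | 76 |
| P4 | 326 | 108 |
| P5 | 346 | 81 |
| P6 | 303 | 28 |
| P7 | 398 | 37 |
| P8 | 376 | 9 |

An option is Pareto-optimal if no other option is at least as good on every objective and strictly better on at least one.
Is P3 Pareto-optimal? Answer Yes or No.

P1: worse on capital cost (393 vs 234).
P2: worse on daily riders (56 vs 76).
P4: worse on capital cost (326 vs 234).
P5: worse on capital cost (346 vs 234).
P6: worse on capital cost (303 vs 234).
P7: worse on capital cost (398 vs 234).
P8: worse on capital cost (376 vs 234).
No option is at least as good as P3 on every objective and strictly better on one.

Yes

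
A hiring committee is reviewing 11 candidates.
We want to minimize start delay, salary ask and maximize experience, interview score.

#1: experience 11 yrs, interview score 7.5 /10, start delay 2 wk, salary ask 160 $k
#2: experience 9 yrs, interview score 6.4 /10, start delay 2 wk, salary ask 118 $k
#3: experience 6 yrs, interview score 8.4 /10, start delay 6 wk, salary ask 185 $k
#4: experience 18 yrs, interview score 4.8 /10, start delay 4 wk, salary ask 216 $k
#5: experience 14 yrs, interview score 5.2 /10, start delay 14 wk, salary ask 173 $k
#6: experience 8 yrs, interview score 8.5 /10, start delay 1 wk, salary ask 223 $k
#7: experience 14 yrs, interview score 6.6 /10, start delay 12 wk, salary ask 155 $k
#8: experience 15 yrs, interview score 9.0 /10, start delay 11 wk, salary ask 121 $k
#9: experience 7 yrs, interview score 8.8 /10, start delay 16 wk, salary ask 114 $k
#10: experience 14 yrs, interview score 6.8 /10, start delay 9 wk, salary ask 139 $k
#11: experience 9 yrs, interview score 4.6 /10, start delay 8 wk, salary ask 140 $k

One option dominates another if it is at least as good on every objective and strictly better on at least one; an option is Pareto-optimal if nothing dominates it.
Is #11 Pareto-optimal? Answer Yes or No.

No

#2 vs #11: experience 9≥9, interview score 6.4≥4.6, start delay 2≤8, salary ask 118≤140 — #2 is at least as good on every objective and strictly better on at least one, so #2 dominates #11.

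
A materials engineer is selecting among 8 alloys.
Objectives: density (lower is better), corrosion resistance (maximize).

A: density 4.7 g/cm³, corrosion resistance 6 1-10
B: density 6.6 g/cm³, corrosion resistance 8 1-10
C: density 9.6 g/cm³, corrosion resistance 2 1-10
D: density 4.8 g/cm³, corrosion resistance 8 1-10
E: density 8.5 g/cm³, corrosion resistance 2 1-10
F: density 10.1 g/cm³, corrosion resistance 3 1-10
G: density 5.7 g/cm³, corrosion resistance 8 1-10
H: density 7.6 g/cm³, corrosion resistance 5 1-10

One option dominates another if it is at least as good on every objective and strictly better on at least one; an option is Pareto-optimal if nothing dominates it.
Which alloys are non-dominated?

A: not dominated (best density).
B: dominated by D (density 4.8≤6.6, corrosion resistance 8≥8).
C: dominated by A (density 4.7≤9.6, corrosion resistance 6≥2).
D: not dominated.
E: dominated by A (density 4.7≤8.5, corrosion resistance 6≥2).
F: dominated by A (density 4.7≤10.1, corrosion resistance 6≥3).
G: dominated by D (density 4.8≤5.7, corrosion resistance 8≥8).
H: dominated by A (density 4.7≤7.6, corrosion resistance 6≥5).

A, D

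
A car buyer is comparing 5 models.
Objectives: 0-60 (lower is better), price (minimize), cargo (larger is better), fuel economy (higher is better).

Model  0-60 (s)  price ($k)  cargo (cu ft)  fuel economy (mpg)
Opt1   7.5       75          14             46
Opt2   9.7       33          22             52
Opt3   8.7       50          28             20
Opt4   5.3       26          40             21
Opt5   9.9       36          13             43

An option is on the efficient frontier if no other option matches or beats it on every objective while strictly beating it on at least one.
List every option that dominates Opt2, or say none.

none

Opt1: worse on price (75 vs 33).
Opt3: worse on price (50 vs 33).
Opt4: worse on fuel economy (21 vs 52).
Opt5: worse on 0-60 (9.9 vs 9.7).
No option dominates Opt2.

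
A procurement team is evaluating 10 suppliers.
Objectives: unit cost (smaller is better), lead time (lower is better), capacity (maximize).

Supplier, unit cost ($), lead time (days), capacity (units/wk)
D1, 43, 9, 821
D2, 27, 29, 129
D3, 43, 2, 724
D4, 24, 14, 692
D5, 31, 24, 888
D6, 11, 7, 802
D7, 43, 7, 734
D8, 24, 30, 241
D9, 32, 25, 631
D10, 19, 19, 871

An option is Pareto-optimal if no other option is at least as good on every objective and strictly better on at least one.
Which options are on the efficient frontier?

D1: not dominated.
D2: dominated by D4 (unit cost 24≤27, lead time 14≤29, capacity 692≥129).
D3: not dominated (best lead time).
D4: dominated by D6 (unit cost 11≤24, lead time 7≤14, capacity 802≥692).
D5: not dominated (best capacity).
D6: not dominated (best unit cost).
D7: dominated by D6 (unit cost 11≤43, lead time 7≤7, capacity 802≥734).
D8: dominated by D4 (unit cost 24≤24, lead time 14≤30, capacity 692≥241).
D9: dominated by D4 (unit cost 24≤32, lead time 14≤25, capacity 692≥631).
D10: not dominated.

D1, D3, D5, D6, D10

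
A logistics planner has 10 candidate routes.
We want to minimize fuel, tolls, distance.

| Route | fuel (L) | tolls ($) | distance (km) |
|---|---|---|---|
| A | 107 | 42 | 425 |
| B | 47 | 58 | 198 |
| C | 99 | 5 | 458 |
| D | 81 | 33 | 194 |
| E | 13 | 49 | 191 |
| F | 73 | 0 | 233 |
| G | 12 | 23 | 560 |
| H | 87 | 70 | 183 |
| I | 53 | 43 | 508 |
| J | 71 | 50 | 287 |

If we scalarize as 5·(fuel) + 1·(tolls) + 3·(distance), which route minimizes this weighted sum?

A: 5·107 + 1·42 + 3·425 = 1852
B: 5·47 + 1·58 + 3·198 = 887
C: 5·99 + 1·5 + 3·458 = 1874
D: 5·81 + 1·33 + 3·194 = 1020
E: 5·13 + 1·49 + 3·191 = 687
F: 5·73 + 1·0 + 3·233 = 1064
G: 5·12 + 1·23 + 3·560 = 1763
H: 5·87 + 1·70 + 3·183 = 1054
I: 5·53 + 1·43 + 3·508 = 1832
J: 5·71 + 1·50 + 3·287 = 1266
Lowest: E at 687.

E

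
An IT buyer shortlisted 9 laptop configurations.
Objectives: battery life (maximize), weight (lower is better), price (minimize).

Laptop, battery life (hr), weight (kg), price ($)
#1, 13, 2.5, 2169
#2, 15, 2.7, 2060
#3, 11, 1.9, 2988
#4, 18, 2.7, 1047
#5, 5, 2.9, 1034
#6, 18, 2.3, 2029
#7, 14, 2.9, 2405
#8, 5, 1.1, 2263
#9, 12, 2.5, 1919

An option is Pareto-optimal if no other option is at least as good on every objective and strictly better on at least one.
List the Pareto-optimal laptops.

#1: dominated by #6 (battery life 18≥13, weight 2.3≤2.5, price 2029≤2169).
#2: dominated by #4 (battery life 18≥15, weight 2.7≤2.7, price 1047≤2060).
#3: not dominated.
#4: not dominated.
#5: not dominated (best price).
#6: not dominated.
#7: dominated by #2 (battery life 15≥14, weight 2.7≤2.9, price 2060≤2405).
#8: not dominated (best weight).
#9: not dominated.

#3, #4, #5, #6, #8, #9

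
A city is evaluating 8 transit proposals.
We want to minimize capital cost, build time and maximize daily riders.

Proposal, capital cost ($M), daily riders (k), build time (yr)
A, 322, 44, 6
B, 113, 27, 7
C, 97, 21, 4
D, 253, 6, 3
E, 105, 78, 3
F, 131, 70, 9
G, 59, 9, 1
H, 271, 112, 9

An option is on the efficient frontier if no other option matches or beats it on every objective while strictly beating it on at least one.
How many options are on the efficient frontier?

A: dominated by E (capital cost 105≤322, daily riders 78≥44, build time 3≤6).
B: dominated by E (capital cost 105≤113, daily riders 78≥27, build time 3≤7).
C: not dominated.
D: dominated by E (capital cost 105≤253, daily riders 78≥6, build time 3≤3).
E: not dominated.
F: dominated by E (capital cost 105≤131, daily riders 78≥70, build time 3≤9).
G: not dominated (best capital cost).
H: not dominated (best daily riders).
Pareto-optimal: C, E, G, H → 4.

4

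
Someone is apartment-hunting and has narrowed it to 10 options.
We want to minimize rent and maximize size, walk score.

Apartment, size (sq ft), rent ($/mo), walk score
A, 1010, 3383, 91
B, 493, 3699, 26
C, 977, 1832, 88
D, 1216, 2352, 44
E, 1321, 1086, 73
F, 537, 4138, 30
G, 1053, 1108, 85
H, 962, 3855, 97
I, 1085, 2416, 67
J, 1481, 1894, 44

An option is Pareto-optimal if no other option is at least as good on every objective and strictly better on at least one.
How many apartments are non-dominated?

6

A: not dominated.
B: dominated by A (size 1010≥493, rent 3383≤3699, walk score 91≥26).
C: not dominated.
D: dominated by E (size 1321≥1216, rent 1086≤2352, walk score 73≥44).
E: not dominated (best rent).
F: dominated by A (size 1010≥537, rent 3383≤4138, walk score 91≥30).
G: not dominated.
H: not dominated (best walk score).
I: dominated by E (size 1321≥1085, rent 1086≤2416, walk score 73≥67).
J: not dominated (best size).
Pareto-optimal: A, C, E, G, H, J → 6.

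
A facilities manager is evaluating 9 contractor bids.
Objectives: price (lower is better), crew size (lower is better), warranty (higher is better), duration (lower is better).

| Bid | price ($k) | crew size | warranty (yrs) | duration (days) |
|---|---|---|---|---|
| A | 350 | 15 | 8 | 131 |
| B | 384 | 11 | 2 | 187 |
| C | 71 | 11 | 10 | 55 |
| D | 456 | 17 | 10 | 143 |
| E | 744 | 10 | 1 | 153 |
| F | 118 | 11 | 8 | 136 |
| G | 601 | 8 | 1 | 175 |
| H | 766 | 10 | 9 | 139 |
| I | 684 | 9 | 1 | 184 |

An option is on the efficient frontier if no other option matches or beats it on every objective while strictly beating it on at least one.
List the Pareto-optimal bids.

A: dominated by C (price 71≤350, crew size 11≤15, warranty 10≥8, duration 55≤131).
B: dominated by C (price 71≤384, crew size 11≤11, warranty 10≥2, duration 55≤187).
C: not dominated (best price).
D: dominated by C (price 71≤456, crew size 11≤17, warranty 10≥10, duration 55≤143).
E: not dominated.
F: dominated by C (price 71≤118, crew size 11≤11, warranty 10≥8, duration 55≤136).
G: not dominated (best crew size).
H: not dominated.
I: dominated by G (price 601≤684, crew size 8≤9, warranty 1≥1, duration 175≤184).

C, E, G, H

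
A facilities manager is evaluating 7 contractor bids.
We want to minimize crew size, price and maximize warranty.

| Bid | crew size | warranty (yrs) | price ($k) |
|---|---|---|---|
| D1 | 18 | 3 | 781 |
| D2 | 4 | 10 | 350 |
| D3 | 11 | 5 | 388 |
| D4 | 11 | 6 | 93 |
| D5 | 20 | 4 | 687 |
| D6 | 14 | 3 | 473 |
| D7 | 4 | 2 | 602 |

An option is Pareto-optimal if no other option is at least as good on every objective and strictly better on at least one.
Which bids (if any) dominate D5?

D2, D3, D4

D2: crew size 4≤20, warranty 10≥4, price 350≤687 — dominates D5.
D3: crew size 11≤20, warranty 5≥4, price 388≤687 — dominates D5.
D4: crew size 11≤20, warranty 6≥4, price 93≤687 — dominates D5.
Others (D1, D6, D7) are each worse than D5 on at least one objective.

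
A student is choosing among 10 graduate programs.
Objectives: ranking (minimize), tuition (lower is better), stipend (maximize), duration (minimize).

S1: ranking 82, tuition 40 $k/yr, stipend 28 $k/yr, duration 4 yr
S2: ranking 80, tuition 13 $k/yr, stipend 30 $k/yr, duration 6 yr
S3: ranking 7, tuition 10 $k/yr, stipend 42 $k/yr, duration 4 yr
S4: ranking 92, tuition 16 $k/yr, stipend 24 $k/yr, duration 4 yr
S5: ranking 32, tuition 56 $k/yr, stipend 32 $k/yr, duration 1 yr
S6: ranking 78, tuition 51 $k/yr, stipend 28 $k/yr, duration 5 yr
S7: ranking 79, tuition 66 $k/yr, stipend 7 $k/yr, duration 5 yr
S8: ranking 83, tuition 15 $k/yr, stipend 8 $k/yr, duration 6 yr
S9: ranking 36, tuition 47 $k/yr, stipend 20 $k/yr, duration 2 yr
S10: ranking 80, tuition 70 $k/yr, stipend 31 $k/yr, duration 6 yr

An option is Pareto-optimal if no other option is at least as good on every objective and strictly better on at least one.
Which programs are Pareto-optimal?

S3, S5, S9

S1: dominated by S3 (ranking 7≤82, tuition 10≤40, stipend 42≥28, duration 4≤4).
S2: dominated by S3 (ranking 7≤80, tuition 10≤13, stipend 42≥30, duration 4≤6).
S3: not dominated (best ranking).
S4: dominated by S3 (ranking 7≤92, tuition 10≤16, stipend 42≥24, duration 4≤4).
S5: not dominated (best duration).
S6: dominated by S3 (ranking 7≤78, tuition 10≤51, stipend 42≥28, duration 4≤5).
S7: dominated by S3 (ranking 7≤79, tuition 10≤66, stipend 42≥7, duration 4≤5).
S8: dominated by S2 (ranking 80≤83, tuition 13≤15, stipend 30≥8, duration 6≤6).
S9: not dominated.
S10: dominated by S3 (ranking 7≤80, tuition 10≤70, stipend 42≥31, duration 4≤6).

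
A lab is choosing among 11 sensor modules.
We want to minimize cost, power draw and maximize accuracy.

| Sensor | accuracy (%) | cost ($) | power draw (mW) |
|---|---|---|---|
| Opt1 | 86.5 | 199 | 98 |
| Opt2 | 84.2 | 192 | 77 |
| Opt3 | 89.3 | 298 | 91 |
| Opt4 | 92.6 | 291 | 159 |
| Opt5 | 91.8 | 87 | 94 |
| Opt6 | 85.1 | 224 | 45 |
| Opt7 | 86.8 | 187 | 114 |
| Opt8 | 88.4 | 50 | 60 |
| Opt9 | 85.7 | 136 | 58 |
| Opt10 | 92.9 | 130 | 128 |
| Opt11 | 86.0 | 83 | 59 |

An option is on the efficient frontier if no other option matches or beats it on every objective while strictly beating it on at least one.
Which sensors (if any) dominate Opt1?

Opt5: accuracy 91.8≥86.5, cost 87≤199, power draw 94≤98 — dominates Opt1.
Opt8: accuracy 88.4≥86.5, cost 50≤199, power draw 60≤98 — dominates Opt1.
Others (Opt2, Opt3, Opt4, Opt6, Opt7, Opt9, Opt10, Opt11) are each worse than Opt1 on at least one objective.

Opt5, Opt8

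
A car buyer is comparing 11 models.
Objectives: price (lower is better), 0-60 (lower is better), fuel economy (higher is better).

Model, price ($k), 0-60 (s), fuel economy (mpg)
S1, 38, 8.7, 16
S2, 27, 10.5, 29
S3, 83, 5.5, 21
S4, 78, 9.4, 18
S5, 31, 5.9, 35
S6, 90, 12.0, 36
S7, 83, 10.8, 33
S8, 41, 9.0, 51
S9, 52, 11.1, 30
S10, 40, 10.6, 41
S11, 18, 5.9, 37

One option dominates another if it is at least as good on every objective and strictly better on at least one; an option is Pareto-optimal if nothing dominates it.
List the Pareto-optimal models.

S3, S8, S10, S11

S1: dominated by S5 (price 31≤38, 0-60 5.9≤8.7, fuel economy 35≥16).
S2: dominated by S11 (price 18≤27, 0-60 5.9≤10.5, fuel economy 37≥29).
S3: not dominated (best 0-60).
S4: dominated by S5 (price 31≤78, 0-60 5.9≤9.4, fuel economy 35≥18).
S5: dominated by S11 (price 18≤31, 0-60 5.9≤5.9, fuel economy 37≥35).
S6: dominated by S8 (price 41≤90, 0-60 9.0≤12.0, fuel economy 51≥36).
S7: dominated by S5 (price 31≤83, 0-60 5.9≤10.8, fuel economy 35≥33).
S8: not dominated (best fuel economy).
S9: dominated by S5 (price 31≤52, 0-60 5.9≤11.1, fuel economy 35≥30).
S10: not dominated.
S11: not dominated (best price).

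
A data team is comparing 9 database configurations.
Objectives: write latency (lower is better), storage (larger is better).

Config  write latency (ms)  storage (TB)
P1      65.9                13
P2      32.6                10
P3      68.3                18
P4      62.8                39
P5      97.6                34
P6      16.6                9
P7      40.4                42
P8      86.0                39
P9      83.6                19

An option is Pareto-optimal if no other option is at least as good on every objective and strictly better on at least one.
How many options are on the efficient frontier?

P1: dominated by P4 (write latency 62.8≤65.9, storage 39≥13).
P2: not dominated.
P3: dominated by P4 (write latency 62.8≤68.3, storage 39≥18).
P4: dominated by P7 (write latency 40.4≤62.8, storage 42≥39).
P5: dominated by P4 (write latency 62.8≤97.6, storage 39≥34).
P6: not dominated (best write latency).
P7: not dominated (best storage).
P8: dominated by P4 (write latency 62.8≤86.0, storage 39≥39).
P9: dominated by P4 (write latency 62.8≤83.6, storage 39≥19).
Pareto-optimal: P2, P6, P7 → 3.

3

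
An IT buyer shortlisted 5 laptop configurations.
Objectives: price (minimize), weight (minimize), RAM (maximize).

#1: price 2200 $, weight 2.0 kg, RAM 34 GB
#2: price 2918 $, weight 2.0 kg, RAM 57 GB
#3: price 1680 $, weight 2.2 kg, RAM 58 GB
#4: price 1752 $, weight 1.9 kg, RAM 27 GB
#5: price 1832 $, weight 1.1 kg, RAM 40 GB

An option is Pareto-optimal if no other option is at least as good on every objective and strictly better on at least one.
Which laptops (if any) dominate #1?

#5: price 1832≤2200, weight 1.1≤2.0, RAM 40≥34 — dominates #1.
Others (#2, #3, #4) are each worse than #1 on at least one objective.

#5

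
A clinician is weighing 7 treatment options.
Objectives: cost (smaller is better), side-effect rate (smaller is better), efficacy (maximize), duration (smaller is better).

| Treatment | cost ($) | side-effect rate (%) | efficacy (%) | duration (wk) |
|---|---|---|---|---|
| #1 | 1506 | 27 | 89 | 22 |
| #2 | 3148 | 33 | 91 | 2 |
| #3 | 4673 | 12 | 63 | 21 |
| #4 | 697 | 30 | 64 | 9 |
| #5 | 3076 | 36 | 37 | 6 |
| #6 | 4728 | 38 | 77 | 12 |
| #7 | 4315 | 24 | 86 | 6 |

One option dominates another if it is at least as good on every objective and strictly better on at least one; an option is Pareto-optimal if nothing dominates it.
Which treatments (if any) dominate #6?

#2: cost 3148≤4728, side-effect rate 33≤38, efficacy 91≥77, duration 2≤12 — dominates #6.
#7: cost 4315≤4728, side-effect rate 24≤38, efficacy 86≥77, duration 6≤12 — dominates #6.
Others (#1, #3, #4, #5) are each worse than #6 on at least one objective.

#2, #7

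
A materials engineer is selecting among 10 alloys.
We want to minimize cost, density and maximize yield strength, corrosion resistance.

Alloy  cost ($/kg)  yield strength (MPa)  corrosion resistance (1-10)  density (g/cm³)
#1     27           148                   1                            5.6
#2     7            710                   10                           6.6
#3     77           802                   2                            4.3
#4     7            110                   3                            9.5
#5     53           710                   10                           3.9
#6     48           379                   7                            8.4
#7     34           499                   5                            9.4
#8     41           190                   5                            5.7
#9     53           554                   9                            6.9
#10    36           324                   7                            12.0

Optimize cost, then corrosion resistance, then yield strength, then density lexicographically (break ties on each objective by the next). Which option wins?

First minimize cost: best is 7, kept {#2, #4}.
Then maximize corrosion resistance: best is 10, kept {#2}.

#2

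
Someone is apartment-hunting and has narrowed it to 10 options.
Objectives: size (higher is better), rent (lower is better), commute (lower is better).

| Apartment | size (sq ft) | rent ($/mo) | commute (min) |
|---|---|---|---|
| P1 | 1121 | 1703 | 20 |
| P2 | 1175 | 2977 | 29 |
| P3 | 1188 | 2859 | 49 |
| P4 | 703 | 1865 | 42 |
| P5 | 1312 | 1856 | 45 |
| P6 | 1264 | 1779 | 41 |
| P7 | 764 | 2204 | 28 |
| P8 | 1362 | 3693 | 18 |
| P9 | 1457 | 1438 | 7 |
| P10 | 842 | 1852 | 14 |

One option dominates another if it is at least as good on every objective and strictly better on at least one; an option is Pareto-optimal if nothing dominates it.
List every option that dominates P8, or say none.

P9: size 1457≥1362, rent 1438≤3693, commute 7≤18 — dominates P8.
Others (P1, P2, P3, P4, P5, P6, P7, P10) are each worse than P8 on at least one objective.

P9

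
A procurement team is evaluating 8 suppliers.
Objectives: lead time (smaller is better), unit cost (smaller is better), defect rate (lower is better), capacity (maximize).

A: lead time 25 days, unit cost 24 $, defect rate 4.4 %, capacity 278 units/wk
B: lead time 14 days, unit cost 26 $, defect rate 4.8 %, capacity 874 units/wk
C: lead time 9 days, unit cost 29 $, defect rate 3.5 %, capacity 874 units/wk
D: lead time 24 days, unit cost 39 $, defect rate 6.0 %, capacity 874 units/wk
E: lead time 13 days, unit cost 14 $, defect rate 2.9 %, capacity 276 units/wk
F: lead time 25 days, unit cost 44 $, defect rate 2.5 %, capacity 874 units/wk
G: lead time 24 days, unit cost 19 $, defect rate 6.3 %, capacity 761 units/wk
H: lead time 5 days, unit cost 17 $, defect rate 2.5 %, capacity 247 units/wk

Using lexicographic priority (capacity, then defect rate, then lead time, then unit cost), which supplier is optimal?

F

First maximize capacity: best is 874, kept {B, C, D, F}.
Then minimize defect rate: best is 2.5, kept {F}.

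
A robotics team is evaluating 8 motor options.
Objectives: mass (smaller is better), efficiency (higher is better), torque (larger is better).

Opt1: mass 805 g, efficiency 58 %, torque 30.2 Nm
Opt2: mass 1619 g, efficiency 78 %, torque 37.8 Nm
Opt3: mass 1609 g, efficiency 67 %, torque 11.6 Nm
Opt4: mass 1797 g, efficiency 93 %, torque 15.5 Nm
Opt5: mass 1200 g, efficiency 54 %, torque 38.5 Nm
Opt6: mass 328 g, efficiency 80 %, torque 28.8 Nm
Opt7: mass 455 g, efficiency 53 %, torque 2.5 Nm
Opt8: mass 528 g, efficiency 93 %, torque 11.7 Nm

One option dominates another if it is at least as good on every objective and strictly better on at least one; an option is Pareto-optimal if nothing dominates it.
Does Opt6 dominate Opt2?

Opt6 vs Opt2: Opt6 is worse on torque (28.8 vs 37.8), so it does not dominate Opt2.

No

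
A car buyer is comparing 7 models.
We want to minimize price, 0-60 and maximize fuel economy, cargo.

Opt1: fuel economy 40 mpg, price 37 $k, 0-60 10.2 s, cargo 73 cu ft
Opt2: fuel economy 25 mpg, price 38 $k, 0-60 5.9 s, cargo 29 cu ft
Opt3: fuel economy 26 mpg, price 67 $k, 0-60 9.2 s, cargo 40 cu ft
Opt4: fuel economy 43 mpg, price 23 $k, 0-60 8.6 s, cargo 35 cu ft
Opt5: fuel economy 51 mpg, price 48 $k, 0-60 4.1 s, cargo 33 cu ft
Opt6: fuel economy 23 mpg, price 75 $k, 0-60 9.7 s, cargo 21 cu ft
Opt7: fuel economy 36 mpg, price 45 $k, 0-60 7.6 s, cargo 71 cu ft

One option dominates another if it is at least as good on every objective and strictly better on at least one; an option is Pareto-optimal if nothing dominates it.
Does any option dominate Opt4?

No

Opt1: worse on fuel economy (40 vs 43).
Opt2: worse on fuel economy (25 vs 43).
Opt3: worse on fuel economy (26 vs 43).
Opt5: worse on price (48 vs 23).
Opt6: worse on fuel economy (23 vs 43).
Opt7: worse on fuel economy (36 vs 43).
No option is at least as good as Opt4 on every objective and strictly better on one.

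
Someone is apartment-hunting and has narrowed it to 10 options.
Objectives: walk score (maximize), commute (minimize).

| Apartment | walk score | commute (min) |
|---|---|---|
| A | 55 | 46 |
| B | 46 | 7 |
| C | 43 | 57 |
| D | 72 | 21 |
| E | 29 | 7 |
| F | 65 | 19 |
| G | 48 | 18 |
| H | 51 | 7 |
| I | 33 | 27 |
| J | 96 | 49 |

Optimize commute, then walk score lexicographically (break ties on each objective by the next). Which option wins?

H

First minimize commute: best is 7, kept {B, E, H}.
Then maximize walk score: best is 51, kept {H}.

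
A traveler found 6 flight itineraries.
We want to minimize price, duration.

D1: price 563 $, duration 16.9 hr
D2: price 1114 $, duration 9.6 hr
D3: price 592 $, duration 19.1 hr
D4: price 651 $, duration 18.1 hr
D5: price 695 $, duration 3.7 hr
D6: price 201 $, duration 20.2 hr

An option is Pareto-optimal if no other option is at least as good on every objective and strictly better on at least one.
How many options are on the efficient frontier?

D1: not dominated.
D2: dominated by D5 (price 695≤1114, duration 3.7≤9.6).
D3: dominated by D1 (price 563≤592, duration 16.9≤19.1).
D4: dominated by D1 (price 563≤651, duration 16.9≤18.1).
D5: not dominated (best duration).
D6: not dominated (best price).
Pareto-optimal: D1, D5, D6 → 3.

3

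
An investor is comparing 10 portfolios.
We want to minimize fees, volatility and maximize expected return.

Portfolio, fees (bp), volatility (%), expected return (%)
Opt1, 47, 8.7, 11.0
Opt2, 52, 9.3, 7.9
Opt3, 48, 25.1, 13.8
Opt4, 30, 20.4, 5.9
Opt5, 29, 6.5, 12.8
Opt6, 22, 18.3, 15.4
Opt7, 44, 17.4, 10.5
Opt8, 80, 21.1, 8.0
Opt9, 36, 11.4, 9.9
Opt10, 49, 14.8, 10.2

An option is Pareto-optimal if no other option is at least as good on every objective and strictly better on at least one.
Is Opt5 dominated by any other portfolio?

No

Opt1: worse on fees (47 vs 29).
Opt2: worse on fees (52 vs 29).
Opt3: worse on fees (48 vs 29).
Opt4: worse on fees (30 vs 29).
Opt6: worse on volatility (18.3 vs 6.5).
Opt7: worse on fees (44 vs 29).
Opt8: worse on fees (80 vs 29).
Opt9: worse on fees (36 vs 29).
Opt10: worse on fees (49 vs 29).
No option is at least as good as Opt5 on every objective and strictly better on one.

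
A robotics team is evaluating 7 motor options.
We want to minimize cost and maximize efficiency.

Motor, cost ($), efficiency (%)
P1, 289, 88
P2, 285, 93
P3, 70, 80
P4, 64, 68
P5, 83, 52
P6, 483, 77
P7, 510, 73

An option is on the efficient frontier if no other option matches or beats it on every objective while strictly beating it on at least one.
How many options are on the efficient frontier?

3

P1: dominated by P2 (cost 285≤289, efficiency 93≥88).
P2: not dominated (best efficiency).
P3: not dominated.
P4: not dominated (best cost).
P5: dominated by P3 (cost 70≤83, efficiency 80≥52).
P6: dominated by P1 (cost 289≤483, efficiency 88≥77).
P7: dominated by P1 (cost 289≤510, efficiency 88≥73).
Pareto-optimal: P2, P3, P4 → 3.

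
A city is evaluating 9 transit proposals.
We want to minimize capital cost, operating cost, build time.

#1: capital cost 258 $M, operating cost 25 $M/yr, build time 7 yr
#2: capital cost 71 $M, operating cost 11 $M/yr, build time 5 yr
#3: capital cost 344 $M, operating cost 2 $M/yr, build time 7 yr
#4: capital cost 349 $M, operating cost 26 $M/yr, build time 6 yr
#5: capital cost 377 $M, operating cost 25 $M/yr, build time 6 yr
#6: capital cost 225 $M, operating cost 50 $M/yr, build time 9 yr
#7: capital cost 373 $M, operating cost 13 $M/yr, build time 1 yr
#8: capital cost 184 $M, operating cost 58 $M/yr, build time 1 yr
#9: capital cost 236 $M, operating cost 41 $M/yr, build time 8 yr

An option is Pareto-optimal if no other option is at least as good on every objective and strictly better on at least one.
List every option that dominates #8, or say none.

none

#1: worse on capital cost (258 vs 184).
#2: worse on build time (5 vs 1).
#3: worse on capital cost (344 vs 184).
#4: worse on capital cost (349 vs 184).
#5: worse on capital cost (377 vs 184).
#6: worse on capital cost (225 vs 184).
#7: worse on capital cost (373 vs 184).
#9: worse on capital cost (236 vs 184).
No option dominates #8.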